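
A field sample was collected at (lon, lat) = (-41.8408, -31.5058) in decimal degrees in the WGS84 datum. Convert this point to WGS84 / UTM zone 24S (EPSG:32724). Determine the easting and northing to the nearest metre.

Zone 24 central meridian λ₀ = 6×24 − 183 = -39°; Δλ = -2.8408°.
Transverse Mercator on WGS84 with k₀ = 0.9996 gives E = 230191.474 m, N = 6510843.312 m.

E 230191 m, N 6510843 m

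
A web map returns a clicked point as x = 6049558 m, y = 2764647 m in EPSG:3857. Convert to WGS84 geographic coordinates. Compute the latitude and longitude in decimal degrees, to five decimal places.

lat 24.09220°, lon 54.34410°

R = 6378137 m. λ = x/R = 54.34410414°.
φ = 2·arctan(exp(y/R)) − 90° = 2·arctan(1.54258) − 90° = 24.09219908°.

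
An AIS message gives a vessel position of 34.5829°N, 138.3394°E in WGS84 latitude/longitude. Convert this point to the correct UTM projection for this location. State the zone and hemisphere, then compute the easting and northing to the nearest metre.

Zone 54N: E 255959 m, N 3830007 m

Longitude 138.3394° lies in the 6° band [138°, 144°), giving zone 54; latitude is north of the equator, so 54N.
Zone 54 central meridian λ₀ = 6×54 − 183 = 141°; Δλ = -2.6606°.
Transverse Mercator on WGS84 with k₀ = 0.9996 gives E = 255958.875 m, N = 3830007.334 m.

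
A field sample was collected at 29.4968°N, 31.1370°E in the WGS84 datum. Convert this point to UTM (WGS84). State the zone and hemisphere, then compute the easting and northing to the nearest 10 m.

Zone 36N: E 319400 m, N 3264470 m

Longitude 31.1370° lies in the 6° band [30°, 36°), giving zone 36; latitude is north of the equator, so 36N.
Zone 36 central meridian λ₀ = 6×36 − 183 = 33°; Δλ = -1.8630°.
Transverse Mercator on WGS84 with k₀ = 0.9996 gives E = 319401.878 m, N = 3264474.836 m.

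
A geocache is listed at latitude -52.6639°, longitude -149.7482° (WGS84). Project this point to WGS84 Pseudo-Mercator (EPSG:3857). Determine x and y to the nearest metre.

Web Mercator is spherical with R = a = 6378137 m.
x = R·λ = 6378137 × -2.613599139 = -16669893.371 m.
y = R·ln tan(π/4 + φ/2) = 6378137 × -1.085123900 = -6921068.895 m.

x -16669893 m, y -6921069 m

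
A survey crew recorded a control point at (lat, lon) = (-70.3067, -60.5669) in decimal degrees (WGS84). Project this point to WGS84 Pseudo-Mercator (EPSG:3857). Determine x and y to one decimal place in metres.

Web Mercator is spherical with R = a = 6378137 m.
x = R·λ = 6378137 × -1.057091823 = -6742276.467 m.
y = R·ln tan(π/4 + φ/2) = 6378137 × -1.751182374 = -11169281.095 m.

x -6742276.5 m, y -11169281.1 m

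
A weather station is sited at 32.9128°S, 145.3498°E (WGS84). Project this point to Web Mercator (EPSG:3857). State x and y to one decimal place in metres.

x 16180265.7 m, y -3883735.3 m

Web Mercator is spherical with R = a = 6378137 m.
x = R·λ = 6378137 × 2.536832577 = 16180265.723 m.
y = R·ln tan(π/4 + φ/2) = 6378137 × -0.608913752 = -3883735.333 m.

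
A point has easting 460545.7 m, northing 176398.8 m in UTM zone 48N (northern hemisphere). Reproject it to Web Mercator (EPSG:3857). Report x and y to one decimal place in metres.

Unproject from UTM 48N (λ₀ = 105°) → φ = 1.59590036°, λ = 104.64529978°.
Web Mercator (R = 6378137 m): x = 11649061.485 m, y = 177677.792 m.

x 11649061.5 m, y 177677.8 m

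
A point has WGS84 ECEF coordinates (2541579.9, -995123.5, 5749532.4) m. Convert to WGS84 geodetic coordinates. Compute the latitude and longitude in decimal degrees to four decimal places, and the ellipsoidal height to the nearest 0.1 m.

lat 64.7538°, lon -21.3822°, h 3843.5 m

λ = atan2(Y, X) = -21.38219949°; p = √(X²+Y²) = 2729450.3 m.
Bowring's method on WGS84 (a = 6378137 m, b = 6356752.314 m) gives φ = 64.75380046°, h = 3843.529 m.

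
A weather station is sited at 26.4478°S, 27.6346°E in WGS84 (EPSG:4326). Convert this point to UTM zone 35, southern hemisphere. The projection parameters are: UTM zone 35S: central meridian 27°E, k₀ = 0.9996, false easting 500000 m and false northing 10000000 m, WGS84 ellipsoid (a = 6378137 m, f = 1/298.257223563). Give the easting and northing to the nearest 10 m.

E 563270 m, N 7074570 m

Zone 35 central meridian λ₀ = 6×35 − 183 = 27°; Δλ = +0.6346°.
Transverse Mercator on WGS84 with k₀ = 0.9996 gives E = 563267.358 m, N = 7074567.548 m.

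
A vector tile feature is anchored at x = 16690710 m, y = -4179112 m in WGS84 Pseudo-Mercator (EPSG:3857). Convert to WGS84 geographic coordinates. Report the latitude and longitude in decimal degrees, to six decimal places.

lat -35.112000°, lon 149.935199°

R = 6378137 m. λ = x/R = 149.93519896°.
φ = 2·arctan(exp(y/R)) − 90° = 2·arctan(0.51933) − 90° = -35.112000498°.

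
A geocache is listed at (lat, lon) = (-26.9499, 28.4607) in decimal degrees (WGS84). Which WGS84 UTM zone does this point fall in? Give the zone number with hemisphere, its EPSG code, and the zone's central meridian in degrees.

Zone 35S (EPSG:32735), central meridian 27°

UTM zone = ⌊(λ + 180)/6⌋ + 1; 28.4607° ∈ [24°, 30°) → zone 35.
Hemisphere: S (φ < 0).
Central meridian λ₀ = 6×35 − 183 = 27°.
EPSG code: 32735.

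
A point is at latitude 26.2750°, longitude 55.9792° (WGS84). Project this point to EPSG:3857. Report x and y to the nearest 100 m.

Web Mercator is spherical with R = a = 6378137 m.
x = R·λ = 6378137 × 0.977021353 = 6231576.039 m.
y = R·ln tan(π/4 + φ/2) = 6378137 × 0.475559075 = 3033180.931 m.

x 6231600 m, y 3033200 m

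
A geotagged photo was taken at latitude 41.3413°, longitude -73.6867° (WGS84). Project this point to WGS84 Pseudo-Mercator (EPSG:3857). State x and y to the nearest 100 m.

Web Mercator is spherical with R = a = 6378137 m.
x = R·λ = 6378137 × -1.286075530 = -8202765.922 m.
y = R·ln tan(π/4 + φ/2) = 6378137 × 0.793776369 = 5062814.426 m.

x -8202800 m, y 5062800 m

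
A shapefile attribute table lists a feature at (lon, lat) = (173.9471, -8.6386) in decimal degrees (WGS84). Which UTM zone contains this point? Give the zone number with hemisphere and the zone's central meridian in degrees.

UTM zone = ⌊(λ + 180)/6⌋ + 1; 173.9471° ∈ [168°, 174°) → zone 59.
Hemisphere: S (φ < 0).
Central meridian λ₀ = 6×59 − 183 = 171°.

Zone 59S, central meridian 171°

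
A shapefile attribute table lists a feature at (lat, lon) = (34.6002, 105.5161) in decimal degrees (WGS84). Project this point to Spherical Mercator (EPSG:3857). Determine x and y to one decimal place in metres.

Web Mercator is spherical with R = a = 6378137 m.
x = R·λ = 6378137 × 1.841603359 = 11745998.522 m.
y = R·ln tan(π/4 + φ/2) = 6378137 × 0.644338900 = 4109681.781 m.

x 11745998.5 m, y 4109681.8 m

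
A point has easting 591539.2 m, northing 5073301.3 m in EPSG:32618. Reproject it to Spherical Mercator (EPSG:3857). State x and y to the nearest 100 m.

x -8217800 m, y 5749500 m

Unproject from UTM 18N (λ₀ = -75°) → φ = 45.80720028°, λ = -73.82189944°.
Web Mercator (R = 6378137 m): x = -8217816.256 m, y = 5749506.577 m.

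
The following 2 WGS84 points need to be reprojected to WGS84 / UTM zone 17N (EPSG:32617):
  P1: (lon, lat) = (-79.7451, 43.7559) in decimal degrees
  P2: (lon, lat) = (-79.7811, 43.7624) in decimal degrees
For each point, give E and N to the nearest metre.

UTM zone 17N: λ₀ = -81°, k₀ = 0.9996.
P1 (43.7559°, -79.7451°) → (601022.427, 4845526.941) m.
P2 (43.7624°, -79.7811°) → (598113.698, 4846205.583) m.

P1: E 601022 m, N 4845527 m; P2: E 598114 m, N 4846206 m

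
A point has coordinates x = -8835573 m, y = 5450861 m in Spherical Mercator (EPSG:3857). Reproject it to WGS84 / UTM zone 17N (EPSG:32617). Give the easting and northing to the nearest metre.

E 630787 m, N 4862689 m

Web Mercator inverse (R = 6378137 m) → φ = 43.90570246°, λ = -79.37130270°.
UTM 17N forward: E = 630786.695 m, N = 4862688.770 m.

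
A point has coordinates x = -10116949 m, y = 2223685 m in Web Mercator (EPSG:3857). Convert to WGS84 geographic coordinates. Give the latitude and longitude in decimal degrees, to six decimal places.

R = 6378137 m. λ = x/R = -90.88209915°.
φ = 2·arctan(exp(y/R)) − 90° = 2·arctan(1.41714) − 90° = 19.58290325°.

lat 19.582903°, lon -90.882099°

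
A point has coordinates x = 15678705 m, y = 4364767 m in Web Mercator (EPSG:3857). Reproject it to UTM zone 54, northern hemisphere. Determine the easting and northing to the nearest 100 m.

E 486000 m, N 4035500 m

Web Mercator inverse (R = 6378137 m) → φ = 36.46479956°, λ = 140.84420337°.
UTM 54N forward: E = 486041.274 m, N = 4035514.803 m.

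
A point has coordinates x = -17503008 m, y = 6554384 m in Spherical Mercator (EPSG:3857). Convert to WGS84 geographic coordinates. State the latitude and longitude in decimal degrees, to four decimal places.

R = 6378137 m. λ = x/R = -157.23219604°.
φ = 2·arctan(exp(y/R)) − 90° = 2·arctan(2.79444) − 90° = 50.62019719°.

lat 50.6202°, lon -157.2322°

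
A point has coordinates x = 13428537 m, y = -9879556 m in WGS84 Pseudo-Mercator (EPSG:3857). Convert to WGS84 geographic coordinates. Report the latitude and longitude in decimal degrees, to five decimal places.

R = 6378137 m. λ = x/R = 120.63060030°.
φ = 2·arctan(exp(y/R)) − 90° = 2·arctan(0.21247) − 90° = -66.00990020°.

lat -66.00990°, lon 120.63060°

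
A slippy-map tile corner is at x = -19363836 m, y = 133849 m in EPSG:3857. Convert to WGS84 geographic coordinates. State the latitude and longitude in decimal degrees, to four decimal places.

lat 1.2023°, lon -173.9483°

R = 6378137 m. λ = x/R = -173.94829838°.
φ = 2·arctan(exp(y/R)) − 90° = 2·arctan(1.02121) − 90° = 1.20229778°.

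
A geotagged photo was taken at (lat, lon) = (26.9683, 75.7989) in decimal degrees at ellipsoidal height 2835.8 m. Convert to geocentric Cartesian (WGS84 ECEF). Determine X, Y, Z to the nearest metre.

X 1396152 m, Y 5517094 m, Z 2876372 m

WGS84: a = 6378137 m, e² = 0.006694380; N(φ) = a/√(1−e²sin²φ) = 6382532.139 m.
X = (N+h)·cosφ·cosλ = 1396152.092 m; Y = (N+h)·cosφ·sinλ = 5517093.947 m; Z = (N(1−e²)+h)·sinφ = 2876371.536 m.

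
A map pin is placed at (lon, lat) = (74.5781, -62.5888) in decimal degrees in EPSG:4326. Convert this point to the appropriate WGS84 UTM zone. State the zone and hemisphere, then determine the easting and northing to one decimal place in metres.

Longitude 74.5781° lies in the 6° band [72°, 78°), giving zone 43; latitude is south of the equator, so 43S.
Zone 43 central meridian λ₀ = 6×43 − 183 = 75°; Δλ = -0.4219°.
Transverse Mercator on WGS84 with k₀ = 0.9996 gives E = 478329.772 m, N = 3060153.311 m.

Zone 43S: E 478329.8 m, N 3060153.3 m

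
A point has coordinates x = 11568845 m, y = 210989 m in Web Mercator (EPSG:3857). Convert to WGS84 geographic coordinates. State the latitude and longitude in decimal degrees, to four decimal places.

R = 6378137 m. λ = x/R = 103.92470283°.
φ = 2·arctan(exp(y/R)) − 90° = 2·arctan(1.03363) − 90° = 1.89500085°.

lat 1.8950°, lon 103.9247°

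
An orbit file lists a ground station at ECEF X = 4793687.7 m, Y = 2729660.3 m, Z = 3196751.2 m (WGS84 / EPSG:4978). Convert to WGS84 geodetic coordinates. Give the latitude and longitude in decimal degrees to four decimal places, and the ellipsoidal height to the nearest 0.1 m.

λ = atan2(Y, X) = 29.65840046°; p = √(X²+Y²) = 5516383.5 m.
Bowring's method on WGS84 (a = 6378137 m, b = 6356752.314 m) gives φ = 30.25949980°, h = 2971.483 m.

lat 30.2595°, lon 29.6584°, h 2971.5 m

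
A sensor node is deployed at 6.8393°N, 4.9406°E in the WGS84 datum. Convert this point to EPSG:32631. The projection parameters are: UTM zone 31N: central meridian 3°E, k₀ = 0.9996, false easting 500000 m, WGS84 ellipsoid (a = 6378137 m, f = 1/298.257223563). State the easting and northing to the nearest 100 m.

Zone 31 central meridian λ₀ = 6×31 − 183 = 3°; Δλ = +1.9406°.
Transverse Mercator on WGS84 with k₀ = 0.9996 gives E = 714453.865 m, N = 756416.711 m.

E 714500 m, N 756400 m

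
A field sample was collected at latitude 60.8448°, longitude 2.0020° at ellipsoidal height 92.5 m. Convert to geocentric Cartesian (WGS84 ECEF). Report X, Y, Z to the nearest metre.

WGS84: a = 6378137 m, e² = 0.006694380; N(φ) = a/√(1−e²sin²φ) = 6394481.486 m.
X = (N+h)·cosφ·cosλ = 3113387.605 m; Y = (N+h)·cosφ·sinλ = 108830.701 m; Z = (N(1−e²)+h)·sinφ = 5547018.811 m.

X 3113388 m, Y 108831 m, Z 5547019 m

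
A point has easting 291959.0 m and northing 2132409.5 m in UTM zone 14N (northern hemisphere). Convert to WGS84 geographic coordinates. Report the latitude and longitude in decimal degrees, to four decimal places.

Zone 14N: λ₀ = -99°, k₀ = 0.9996, false easting 500000 m.
Meridian distance M = (N − FN)/k₀ = 2133262.8 m.
Inverse transverse Mercator on WGS84 gives φ = 19.27469959°, λ = -100.97960003°.

lat 19.2747°, lon -100.9796°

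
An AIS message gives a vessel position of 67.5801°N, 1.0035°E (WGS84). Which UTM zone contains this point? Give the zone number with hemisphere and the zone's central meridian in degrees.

UTM zone = ⌊(λ + 180)/6⌋ + 1; 1.0035° ∈ [0°, 6°) → zone 31.
Hemisphere: N (φ ≥ 0).
Central meridian λ₀ = 6×31 − 183 = 3°.

Zone 31N, central meridian 3°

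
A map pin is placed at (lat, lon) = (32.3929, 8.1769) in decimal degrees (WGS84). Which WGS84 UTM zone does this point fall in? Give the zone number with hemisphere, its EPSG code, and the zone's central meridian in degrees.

Zone 32N (EPSG:32632), central meridian 9°

UTM zone = ⌊(λ + 180)/6⌋ + 1; 8.1769° ∈ [6°, 12°) → zone 32.
Hemisphere: N (φ ≥ 0).
Central meridian λ₀ = 6×32 − 183 = 9°.
EPSG code: 32632.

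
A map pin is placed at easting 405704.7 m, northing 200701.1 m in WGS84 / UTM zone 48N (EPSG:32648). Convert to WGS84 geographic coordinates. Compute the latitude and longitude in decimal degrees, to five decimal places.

Zone 48N: λ₀ = 105°, k₀ = 0.9996, false easting 500000 m.
Meridian distance M = (N − FN)/k₀ = 200781.4 m.
Inverse transverse Mercator on WGS84 gives φ = 1.81559972°, λ = 104.15220024°.

lat 1.81560°, lon 104.15220°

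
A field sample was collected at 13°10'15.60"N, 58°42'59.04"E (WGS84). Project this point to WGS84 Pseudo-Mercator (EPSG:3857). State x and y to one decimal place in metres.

Web Mercator is spherical with R = a = 6378137 m.
x = R·λ = 6378137 × 1.024794505 = 6536279.749 m.
y = R·ln tan(π/4 + φ/2) = 6378137 × 0.231929070 = 1479275.383 m.

x 6536279.7 m, y 1479275.4 m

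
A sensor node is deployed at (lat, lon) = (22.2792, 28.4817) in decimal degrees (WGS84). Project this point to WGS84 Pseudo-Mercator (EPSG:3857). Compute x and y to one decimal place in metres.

x 3170568.3 m, y 2545079.7 m

Web Mercator is spherical with R = a = 6378137 m.
x = R·λ = 6378137 × 0.497099442 = 3170568.341 m.
y = R·ln tan(π/4 + φ/2) = 6378137 × 0.399031834 = 2545079.703 m.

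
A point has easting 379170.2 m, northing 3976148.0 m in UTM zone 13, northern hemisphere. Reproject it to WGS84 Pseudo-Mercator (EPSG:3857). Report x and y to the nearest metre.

x -11837637 m, y 4289922 m

Unproject from UTM 13N (λ₀ = -105°) → φ = 35.92220032°, λ = -106.33929963°.
Web Mercator (R = 6378137 m): x = -11837636.686 m, y = 4289921.530 m.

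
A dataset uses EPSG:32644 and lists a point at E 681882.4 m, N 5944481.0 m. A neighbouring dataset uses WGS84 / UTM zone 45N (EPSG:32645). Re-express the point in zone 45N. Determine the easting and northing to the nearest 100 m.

UTM 44N → geographic: φ = 53.61750035°, λ = 83.74990012°.
UTM 45N (λ₀ = 87°) forward: E = 285043.366 m, N = 5945876.484 m.

E 285000 m, N 5945900 m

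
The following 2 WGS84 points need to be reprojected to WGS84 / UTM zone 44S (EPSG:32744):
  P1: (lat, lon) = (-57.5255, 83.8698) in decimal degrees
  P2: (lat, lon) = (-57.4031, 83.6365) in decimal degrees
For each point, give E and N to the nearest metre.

P1: E 671839 m, N 3620484 m; P2: E 658403 m, N 3634670 m

UTM zone 44S: λ₀ = 81°, k₀ = 0.9996.
P1 (-57.5255°, 83.8698°) → (671839.212, 3620483.648) m.
P2 (-57.4031°, 83.6365°) → (658402.670, 3634670.137) m.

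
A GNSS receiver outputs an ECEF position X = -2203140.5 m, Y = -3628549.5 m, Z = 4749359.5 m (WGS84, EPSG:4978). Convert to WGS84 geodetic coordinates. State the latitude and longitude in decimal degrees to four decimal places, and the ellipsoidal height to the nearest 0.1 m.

lat 48.4004°, lon -121.2648°, h 3754.9 m

λ = atan2(Y, X) = -121.26479992°; p = √(X²+Y²) = 4245020.6 m.
Bowring's method on WGS84 (a = 6378137 m, b = 6356752.314 m) gives φ = 48.40039947°, h = 3754.892 m.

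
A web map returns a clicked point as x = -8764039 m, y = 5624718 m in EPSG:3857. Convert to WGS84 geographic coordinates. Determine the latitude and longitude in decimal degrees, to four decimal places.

lat 45.0203°, lon -78.7287°

R = 6378137 m. λ = x/R = -78.72870184°.
φ = 2·arctan(exp(y/R)) − 90° = 2·arctan(2.41542) − 90° = 45.02030081°.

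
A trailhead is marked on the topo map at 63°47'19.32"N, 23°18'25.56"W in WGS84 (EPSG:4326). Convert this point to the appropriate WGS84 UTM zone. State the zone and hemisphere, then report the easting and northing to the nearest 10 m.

Zone 27N: E 386320 m, N 7075520 m

Longitude -23.3071° lies in the 6° band [-24°, -18°), giving zone 27; latitude is north of the equator, so 27N.
Zone 27 central meridian λ₀ = 6×27 − 183 = -21°; Δλ = -2.3071°.
Transverse Mercator on WGS84 with k₀ = 0.9996 gives E = 386322.099 m, N = 7075522.515 m.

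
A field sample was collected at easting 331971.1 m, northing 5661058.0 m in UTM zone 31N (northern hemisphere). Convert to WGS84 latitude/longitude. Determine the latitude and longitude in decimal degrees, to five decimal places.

lat 51.07640°, lon 0.60130°

Zone 31N: λ₀ = 3°, k₀ = 0.9996, false easting 500000 m.
Meridian distance M = (N − FN)/k₀ = 5663323.3 m.
Inverse transverse Mercator on WGS84 gives φ = 51.07639981°, λ = 0.60130072°.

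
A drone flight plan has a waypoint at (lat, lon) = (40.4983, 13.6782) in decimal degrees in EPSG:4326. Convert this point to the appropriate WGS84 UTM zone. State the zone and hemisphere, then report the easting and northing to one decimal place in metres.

Longitude 13.6782° lies in the 6° band [12°, 18°), giving zone 33; latitude is north of the equator, so 33N.
Zone 33 central meridian λ₀ = 6×33 − 183 = 15°; Δλ = -1.3218°.
Transverse Mercator on WGS84 with k₀ = 0.9996 gives E = 387994.385 m, N = 4483905.152 m.

Zone 33N: E 387994.4 m, N 4483905.2 m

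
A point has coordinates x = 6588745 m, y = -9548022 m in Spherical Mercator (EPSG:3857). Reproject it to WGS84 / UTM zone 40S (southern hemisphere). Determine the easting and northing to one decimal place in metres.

Web Mercator inverse (R = 6378137 m) → φ = -64.76990187°, λ = 59.18770337°.
UTM 40S forward: E = 604035.261 m, N = 2815392.005 m.

E 604035.3 m, N 2815392.0 m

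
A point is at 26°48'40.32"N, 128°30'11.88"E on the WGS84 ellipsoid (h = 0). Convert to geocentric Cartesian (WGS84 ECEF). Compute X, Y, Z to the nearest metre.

WGS84: a = 6378137 m, e² = 0.006694380; N(φ) = a/√(1−e²sin²φ) = 6382484.818 m.
X = (N+h)·cosφ·cosλ = -3546319.750 m; Y = (N+h)·cosφ·sinλ = 4457807.919 m; Z = (N(1−e²)+h)·sinφ = 2859560.619 m.

X -3546320 m, Y 4457808 m, Z 2859561 m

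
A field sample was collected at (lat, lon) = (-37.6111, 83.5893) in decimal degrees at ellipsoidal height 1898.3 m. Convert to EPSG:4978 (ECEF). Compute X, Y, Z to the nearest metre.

WGS84: a = 6378137 m, e² = 0.006694380; N(φ) = a/√(1−e²sin²φ) = 6386103.583 m.
X = (N+h)·cosφ·cosλ = 565015.684 m; Y = (N+h)·cosφ·sinλ = 5028750.345 m; Z = (N(1−e²)+h)·sinφ = -3872498.007 m.

X 565016 m, Y 5028750 m, Z -3872498 m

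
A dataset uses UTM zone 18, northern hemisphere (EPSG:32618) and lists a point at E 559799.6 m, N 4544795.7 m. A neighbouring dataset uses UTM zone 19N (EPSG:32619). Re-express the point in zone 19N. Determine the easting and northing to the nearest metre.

E 55501 m, N 4558045 m

UTM 18N → geographic: φ = 41.05220025°, λ = -74.28840027°.
UTM 19N (λ₀ = -69°) forward: E = 55501.178 m, N = 4558044.679 m.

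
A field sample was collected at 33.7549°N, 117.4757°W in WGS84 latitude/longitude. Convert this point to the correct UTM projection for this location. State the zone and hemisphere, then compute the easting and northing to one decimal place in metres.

Longitude -117.4757° lies in the 6° band [-120°, -114°), giving zone 11; latitude is north of the equator, so 11N.
Zone 11 central meridian λ₀ = 6×11 − 183 = -117°; Δλ = -0.4757°.
Transverse Mercator on WGS84 with k₀ = 0.9996 gives E = 455944.173 m, N = 3735081.939 m.

Zone 11N: E 455944.2 m, N 3735081.9 m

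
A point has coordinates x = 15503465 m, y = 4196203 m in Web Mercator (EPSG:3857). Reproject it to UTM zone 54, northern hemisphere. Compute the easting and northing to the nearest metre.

E 342584 m, N 3900752 m

Web Mercator inverse (R = 6378137 m) → φ = 35.23749657°, λ = 139.26999566°.
UTM 54N forward: E = 342583.668 m, N = 3900752.476 m.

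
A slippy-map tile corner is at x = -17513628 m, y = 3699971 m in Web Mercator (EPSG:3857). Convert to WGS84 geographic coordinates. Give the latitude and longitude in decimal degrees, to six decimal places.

lat 31.516203°, lon -157.327597°

R = 6378137 m. λ = x/R = -157.32759713°.
φ = 2·arctan(exp(y/R)) − 90° = 2·arctan(1.78622) − 90° = 31.51620335°.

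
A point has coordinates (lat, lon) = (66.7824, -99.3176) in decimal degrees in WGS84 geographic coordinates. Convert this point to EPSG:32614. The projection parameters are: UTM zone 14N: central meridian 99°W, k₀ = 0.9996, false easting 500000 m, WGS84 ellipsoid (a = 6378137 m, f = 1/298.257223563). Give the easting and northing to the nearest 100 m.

E 486000 m, N 7407200 m

Zone 14 central meridian λ₀ = 6×14 − 183 = -99°; Δλ = -0.3176°.
Transverse Mercator on WGS84 with k₀ = 0.9996 gives E = 486028.245 m, N = 7407158.588 m.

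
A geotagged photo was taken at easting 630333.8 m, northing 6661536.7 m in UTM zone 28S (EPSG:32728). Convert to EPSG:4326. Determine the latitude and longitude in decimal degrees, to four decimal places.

lat -30.1706°, lon -13.6464°

Zone 28S: λ₀ = -15°, k₀ = 0.9996, false easting 500000 m, false northing 10000000 m.
Meridian distance M = (N − FN)/k₀ = -3339799.2 m.
Inverse transverse Mercator on WGS84 gives φ = -30.17060005°, λ = -13.64639952°.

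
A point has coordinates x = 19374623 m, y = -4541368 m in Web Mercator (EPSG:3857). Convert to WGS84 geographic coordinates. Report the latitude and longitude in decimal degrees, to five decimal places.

R = 6378137 m. λ = x/R = 174.04519965°.
φ = 2·arctan(exp(y/R)) − 90° = 2·arctan(0.49065) − 90° = -37.73010110°.

lat -37.73010°, lon 174.04520°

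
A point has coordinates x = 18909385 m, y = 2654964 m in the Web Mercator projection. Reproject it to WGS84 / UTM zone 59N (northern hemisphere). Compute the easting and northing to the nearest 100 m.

E 383900 m, N 2565000 m

Web Mercator inverse (R = 6378137 m) → φ = 23.18960239°, λ = 169.86589559°.
UTM 59N forward: E = 383932.948 m, N = 2564961.317 m.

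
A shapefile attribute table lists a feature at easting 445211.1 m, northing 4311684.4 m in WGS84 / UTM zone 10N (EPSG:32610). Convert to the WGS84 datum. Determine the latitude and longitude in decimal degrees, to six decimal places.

lat 38.952400°, lon -123.632300°

Zone 10N: λ₀ = -123°, k₀ = 0.9996, false easting 500000 m.
Meridian distance M = (N − FN)/k₀ = 4313409.8 m.
Inverse transverse Mercator on WGS84 gives φ = 38.95239959°, λ = -123.63230037°.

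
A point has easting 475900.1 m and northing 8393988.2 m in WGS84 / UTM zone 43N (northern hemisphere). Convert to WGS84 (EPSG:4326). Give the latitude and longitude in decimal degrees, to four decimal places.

Zone 43N: λ₀ = 75°, k₀ = 0.9996, false easting 500000 m.
Meridian distance M = (N − FN)/k₀ = 8397347.1 m.
Inverse transverse Mercator on WGS84 gives φ = 75.62920037°, λ = 74.13010102°.

lat 75.6292°, lon 74.1301°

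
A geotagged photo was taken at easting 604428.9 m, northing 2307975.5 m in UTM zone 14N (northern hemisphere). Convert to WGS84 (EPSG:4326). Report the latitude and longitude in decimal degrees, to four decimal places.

lat 20.8690°, lon -97.9961°

Zone 14N: λ₀ = -99°, k₀ = 0.9996, false easting 500000 m.
Meridian distance M = (N − FN)/k₀ = 2308899.1 m.
Inverse transverse Mercator on WGS84 gives φ = 20.86899955°, λ = -97.99610013°.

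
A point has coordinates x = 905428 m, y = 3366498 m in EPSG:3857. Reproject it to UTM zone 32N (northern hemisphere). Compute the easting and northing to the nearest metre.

Web Mercator inverse (R = 6378137 m) → φ = 28.92810035°, λ = 8.13359811°.
UTM 32N forward: E = 415552.457 m, N = 3200328.654 m.

E 415552 m, N 3200329 m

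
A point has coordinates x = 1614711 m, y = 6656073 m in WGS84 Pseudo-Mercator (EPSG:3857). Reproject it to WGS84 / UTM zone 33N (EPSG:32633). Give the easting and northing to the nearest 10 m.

Web Mercator inverse (R = 6378137 m) → φ = 51.19620064°, λ = 14.50519571°.
UTM 33N forward: E = 465426.510 m, N = 5671759.849 m.

E 465430 m, N 5671760 m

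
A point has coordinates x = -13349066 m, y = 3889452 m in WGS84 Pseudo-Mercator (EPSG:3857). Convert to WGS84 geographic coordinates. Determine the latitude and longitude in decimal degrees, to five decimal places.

lat 32.95590°, lon -119.91670°

R = 6378137 m. λ = x/R = -119.91670017°.
φ = 2·arctan(exp(y/R)) − 90° = 2·arctan(1.84008) − 90° = 32.95590085°.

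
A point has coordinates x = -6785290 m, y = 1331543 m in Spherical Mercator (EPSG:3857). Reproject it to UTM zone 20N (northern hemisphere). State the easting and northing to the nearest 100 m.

E 722900 m, N 1313600 m

Web Mercator inverse (R = 6378137 m) → φ = 11.87550205°, λ = -60.95329714°.
UTM 20N forward: E = 722947.628 m, N = 1313606.661 m.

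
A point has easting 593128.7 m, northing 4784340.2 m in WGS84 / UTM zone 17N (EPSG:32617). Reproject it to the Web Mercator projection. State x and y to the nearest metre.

Unproject from UTM 17N (λ₀ = -81°) → φ = 43.20610036°, λ = -79.85359946°.
Web Mercator (R = 6378137 m): x = -8889262.029 m, y = 5343395.223 m.

x -8889262 m, y 5343395 m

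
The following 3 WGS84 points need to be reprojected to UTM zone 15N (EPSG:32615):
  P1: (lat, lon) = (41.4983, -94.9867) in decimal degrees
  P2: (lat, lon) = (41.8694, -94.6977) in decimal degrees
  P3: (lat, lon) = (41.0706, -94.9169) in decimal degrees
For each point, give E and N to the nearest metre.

P1: E 334176 m, N 4595981 m; P2: E 359111 m, N 4636669 m; P3: E 338954 m, N 4548365 m

UTM zone 15N: λ₀ = -93°, k₀ = 0.9996.
P1 (41.4983°, -94.9867°) → (334176.062, 4595980.818) m.
P2 (41.8694°, -94.6977°) → (359111.110, 4636669.376) m.
P3 (41.0706°, -94.9169°) → (338953.752, 4548364.662) m.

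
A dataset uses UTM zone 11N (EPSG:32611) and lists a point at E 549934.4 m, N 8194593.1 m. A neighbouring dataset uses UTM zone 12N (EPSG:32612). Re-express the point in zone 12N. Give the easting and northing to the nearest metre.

UTM 11N → geographic: φ = 73.83760029°, λ = -115.39269919°.
UTM 12N (λ₀ = -111°) forward: E = 363628.830 m, N = 8198944.153 m.

E 363629 m, N 8198944 m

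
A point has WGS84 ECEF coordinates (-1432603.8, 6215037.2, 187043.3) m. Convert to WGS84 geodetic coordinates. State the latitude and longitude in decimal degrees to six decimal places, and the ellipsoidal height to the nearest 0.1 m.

lat 1.691100°, lon 102.980300°, h 2635.8 m

λ = atan2(Y, X) = 102.98030034°; p = √(X²+Y²) = 6378012.3 m.
Bowring's method on WGS84 (a = 6378137 m, b = 6356752.314 m) gives φ = 1.69109964°, h = 2635.831 m.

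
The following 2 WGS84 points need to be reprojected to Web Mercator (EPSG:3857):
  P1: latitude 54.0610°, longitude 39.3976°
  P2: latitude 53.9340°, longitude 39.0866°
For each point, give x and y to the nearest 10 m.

P1: x 4385720 m, y 7181720 m; P2: x 4351100 m, y 7157670 m

Web Mercator: x = R·λ, y = R·ln tan(π/4+φ/2), R = 6378137 m.
P1 (54.0610°, 39.3976°) → (4385720.770, 7181717.439) m.
P2 (53.9340°, 39.0866°) → (4351100.409, 7157666.580) m.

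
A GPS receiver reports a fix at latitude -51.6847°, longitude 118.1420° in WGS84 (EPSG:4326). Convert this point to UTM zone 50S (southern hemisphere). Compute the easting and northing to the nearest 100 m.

E 578900 m, N 4273400 m

Zone 50 central meridian λ₀ = 6×50 − 183 = 117°; Δλ = +1.1420°.
Transverse Mercator on WGS84 with k₀ = 0.9996 gives E = 578947.316 m, N = 4273412.057 m.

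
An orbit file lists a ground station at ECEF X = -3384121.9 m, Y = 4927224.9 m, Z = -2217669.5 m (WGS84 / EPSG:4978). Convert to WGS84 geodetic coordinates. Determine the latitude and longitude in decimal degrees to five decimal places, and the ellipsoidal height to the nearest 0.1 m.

lat -20.48100°, lon 124.48210°, h 31.2 m

λ = atan2(Y, X) = 124.48210005°; p = √(X²+Y²) = 5977443.1 m.
Bowring's method on WGS84 (a = 6378137 m, b = 6356752.314 m) gives φ = -20.48100003°, h = 31.180 m.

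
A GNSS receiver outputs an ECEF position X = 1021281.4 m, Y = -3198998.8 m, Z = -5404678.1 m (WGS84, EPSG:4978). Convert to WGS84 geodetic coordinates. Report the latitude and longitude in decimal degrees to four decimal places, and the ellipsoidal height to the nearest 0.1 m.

λ = atan2(Y, X) = -72.29430032°; p = √(X²+Y²) = 3358066.3 m.
Bowring's method on WGS84 (a = 6378137 m, b = 6356752.314 m) gives φ = -58.31849950°, h = 264.880 m.

lat -58.3185°, lon -72.2943°, h 264.9 m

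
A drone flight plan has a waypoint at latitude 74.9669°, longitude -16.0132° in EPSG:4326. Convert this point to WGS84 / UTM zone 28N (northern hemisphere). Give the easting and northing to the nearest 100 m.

E 470700 m, N 8320200 m

Zone 28 central meridian λ₀ = 6×28 − 183 = -15°; Δλ = -1.0132°.
Transverse Mercator on WGS84 with k₀ = 0.9996 gives E = 470666.447 m, N = 8320164.220 m.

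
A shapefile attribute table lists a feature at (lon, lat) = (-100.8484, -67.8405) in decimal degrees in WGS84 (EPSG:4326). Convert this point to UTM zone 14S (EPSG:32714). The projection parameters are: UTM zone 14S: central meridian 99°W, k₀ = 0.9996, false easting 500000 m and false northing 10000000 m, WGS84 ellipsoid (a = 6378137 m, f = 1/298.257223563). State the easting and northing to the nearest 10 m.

Zone 14 central meridian λ₀ = 6×14 − 183 = -99°; Δλ = -1.8484°.
Transverse Mercator on WGS84 with k₀ = 0.9996 gives E = 422206.054 m, N = 2473756.073 m.

E 422210 m, N 2473760 m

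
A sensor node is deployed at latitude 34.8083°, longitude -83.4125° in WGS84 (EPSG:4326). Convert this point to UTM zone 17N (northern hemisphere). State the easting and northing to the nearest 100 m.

Zone 17 central meridian λ₀ = 6×17 − 183 = -81°; Δλ = -2.4125°.
Transverse Mercator on WGS84 with k₀ = 0.9996 gives E = 279320.297 m, N = 3854437.603 m.

E 279300 m, N 3854400 m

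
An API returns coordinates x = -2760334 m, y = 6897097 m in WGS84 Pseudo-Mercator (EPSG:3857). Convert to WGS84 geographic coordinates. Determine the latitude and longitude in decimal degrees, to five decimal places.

R = 6378137 m. λ = x/R = -24.79650221°.
φ = 2·arctan(exp(y/R)) − 90° = 2·arctan(2.94870) − 90° = 52.53310140°.

lat 52.53310°, lon -24.79650°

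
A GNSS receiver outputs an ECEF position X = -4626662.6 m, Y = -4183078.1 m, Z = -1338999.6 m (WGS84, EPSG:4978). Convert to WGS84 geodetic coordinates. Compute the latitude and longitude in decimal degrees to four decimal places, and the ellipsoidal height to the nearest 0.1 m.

lat -12.1953°, lon -137.8825°, h 2235.1 m

λ = atan2(Y, X) = -137.88249957°; p = √(X²+Y²) = 6237319.1 m.
Bowring's method on WGS84 (a = 6378137 m, b = 6356752.314 m) gives φ = -12.19530037°, h = 2235.109 m.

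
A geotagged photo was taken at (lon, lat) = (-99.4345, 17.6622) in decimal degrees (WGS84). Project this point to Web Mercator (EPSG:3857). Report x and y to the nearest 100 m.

Web Mercator is spherical with R = a = 6378137 m.
x = R·λ = 6378137 × -1.735459415 = -11068997.907 m.
y = R·ln tan(π/4 + φ/2) = 6378137 × 0.313265025 = 1998047.244 m.

x -11069000 m, y 1998000 m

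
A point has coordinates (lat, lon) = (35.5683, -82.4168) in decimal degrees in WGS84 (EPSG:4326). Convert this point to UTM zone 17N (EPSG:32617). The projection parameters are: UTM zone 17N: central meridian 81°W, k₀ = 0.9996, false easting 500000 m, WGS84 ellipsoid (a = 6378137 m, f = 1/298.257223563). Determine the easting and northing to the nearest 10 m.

E 371610 m, N 3936990 m

Zone 17 central meridian λ₀ = 6×17 − 183 = -81°; Δλ = -1.4168°.
Transverse Mercator on WGS84 with k₀ = 0.9996 gives E = 371610.611 m, N = 3936991.792 m.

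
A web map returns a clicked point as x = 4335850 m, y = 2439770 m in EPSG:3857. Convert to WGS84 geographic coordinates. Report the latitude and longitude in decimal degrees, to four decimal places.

R = 6378137 m. λ = x/R = 38.94960325°.
φ = 2·arctan(exp(y/R)) − 90° = 2·arctan(1.46598) − 90° = 21.40109794°.

lat 21.4011°, lon 38.9496°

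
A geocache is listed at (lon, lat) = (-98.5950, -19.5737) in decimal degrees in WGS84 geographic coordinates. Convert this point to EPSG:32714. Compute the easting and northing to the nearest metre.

E 542478 m, N 7835642 m

Zone 14 central meridian λ₀ = 6×14 − 183 = -99°; Δλ = +0.4050°.
Transverse Mercator on WGS84 with k₀ = 0.9996 gives E = 542478.273 m, N = 7835641.629 m.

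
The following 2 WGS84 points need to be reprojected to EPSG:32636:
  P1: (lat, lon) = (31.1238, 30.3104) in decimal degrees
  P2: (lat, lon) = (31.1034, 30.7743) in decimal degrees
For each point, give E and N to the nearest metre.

P1: E 243523 m, N 3446435 m; P2: E 287726 m, N 3443192 m

UTM zone 36N: λ₀ = 33°, k₀ = 0.9996.
P1 (31.1238°, 30.3104°) → (243522.609, 3446435.222) m.
P2 (31.1034°, 30.7743°) → (287725.721, 3443191.877) m.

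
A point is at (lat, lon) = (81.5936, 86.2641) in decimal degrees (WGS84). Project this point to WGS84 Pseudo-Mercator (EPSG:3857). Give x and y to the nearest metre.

Web Mercator is spherical with R = a = 6378137 m.
x = R·λ = 6378137 × 1.505592571 = 9602875.686 m.
y = R·ln tan(π/4 + φ/2) = 6378137 × 2.610584688 = 16650666.792 m.

x 9602876 m, y 16650667 m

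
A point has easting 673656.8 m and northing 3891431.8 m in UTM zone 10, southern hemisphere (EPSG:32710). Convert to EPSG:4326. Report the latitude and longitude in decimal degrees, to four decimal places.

Zone 10S: λ₀ = -123°, k₀ = 0.9996, false easting 500000 m, false northing 10000000 m.
Meridian distance M = (N − FN)/k₀ = -6111012.6 m.
Inverse transverse Mercator on WGS84 gives φ = -55.09340045°, λ = -120.27860050°.

lat -55.0934°, lon -120.2786°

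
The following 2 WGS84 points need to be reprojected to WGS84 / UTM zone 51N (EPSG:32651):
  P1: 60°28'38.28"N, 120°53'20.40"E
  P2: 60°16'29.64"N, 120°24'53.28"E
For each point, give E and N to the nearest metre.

P1: E 383967 m, N 6706429 m; P2: E 357026 m, N 6684829 m

UTM zone 51N: λ₀ = 123°, k₀ = 0.9996.
P1 (60.4773°, 120.8890°) → (383967.016, 6706429.262) m.
P2 (60.2749°, 120.4148°) → (357026.159, 6684828.606) m.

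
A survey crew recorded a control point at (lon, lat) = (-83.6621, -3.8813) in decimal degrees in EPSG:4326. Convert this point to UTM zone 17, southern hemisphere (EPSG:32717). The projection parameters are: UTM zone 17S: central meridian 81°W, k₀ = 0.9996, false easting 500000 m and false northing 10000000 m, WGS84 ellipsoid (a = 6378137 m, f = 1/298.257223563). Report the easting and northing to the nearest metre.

Zone 17 central meridian λ₀ = 6×17 − 183 = -81°; Δλ = -2.6621°.
Transverse Mercator on WGS84 with k₀ = 0.9996 gives E = 204343.673 m, N = 9570527.971 m.

E 204344 m, N 9570528 m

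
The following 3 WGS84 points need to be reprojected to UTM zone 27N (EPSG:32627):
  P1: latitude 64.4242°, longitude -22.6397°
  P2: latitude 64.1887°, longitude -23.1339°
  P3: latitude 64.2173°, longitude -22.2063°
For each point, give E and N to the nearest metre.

UTM zone 27N: λ₀ = -21°, k₀ = 0.9996.
P1 (64.4242°, -22.6397°) → (421023.562, 7145304.768) m.
P2 (64.1887°, -23.1339°) → (396345.649, 7119779.732) m.
P3 (64.2173°, -22.2063°) → (441458.579, 7121783.807) m.

P1: E 421024 m, N 7145305 m; P2: E 396346 m, N 7119780 m; P3: E 441459 m, N 7121784 m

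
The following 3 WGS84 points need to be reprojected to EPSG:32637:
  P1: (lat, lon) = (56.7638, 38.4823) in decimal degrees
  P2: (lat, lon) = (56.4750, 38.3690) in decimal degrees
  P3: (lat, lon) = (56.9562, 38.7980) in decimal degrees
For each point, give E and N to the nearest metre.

UTM zone 37N: λ₀ = 39°, k₀ = 0.9996.
P1 (56.7638°, 38.4823°) → (468352.025, 6291213.331) m.
P2 (56.4750°, 38.3690°) → (461130.258, 6259126.280) m.
P3 (56.9562°, 38.7980°) → (487714.527, 6312528.480) m.

P1: E 468352 m, N 6291213 m; P2: E 461130 m, N 6259126 m; P3: E 487715 m, N 6312528 m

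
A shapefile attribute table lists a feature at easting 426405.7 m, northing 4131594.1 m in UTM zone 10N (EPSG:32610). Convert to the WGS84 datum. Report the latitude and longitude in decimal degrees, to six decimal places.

lat 37.328100°, lon -123.830700°

Zone 10N: λ₀ = -123°, k₀ = 0.9996, false easting 500000 m.
Meridian distance M = (N − FN)/k₀ = 4133247.4 m.
Inverse transverse Mercator on WGS84 gives φ = 37.32810003°, λ = -123.83069983°.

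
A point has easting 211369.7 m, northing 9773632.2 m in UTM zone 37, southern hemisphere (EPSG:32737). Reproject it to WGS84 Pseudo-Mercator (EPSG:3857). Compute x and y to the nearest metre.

x 4052631 m, y -227797 m

Unproject from UTM 37S (λ₀ = 39°) → φ = -2.04589986°, λ = 36.40539987°.
Web Mercator (R = 6378137 m): x = 4052630.575 m, y = -227796.944 m.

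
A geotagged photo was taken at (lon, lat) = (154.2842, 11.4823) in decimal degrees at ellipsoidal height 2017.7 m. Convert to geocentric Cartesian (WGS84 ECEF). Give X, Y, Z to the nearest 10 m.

WGS84: a = 6378137 m, e² = 0.006694380; N(φ) = a/√(1−e²sin²φ) = 6378983.158 m.
X = (N+h)·cosφ·cosλ = -5633950.681 m; Y = (N+h)·cosφ·sinλ = 2713351.087 m; Z = (N(1−e²)+h)·sinφ = 1261734.485 m.

X -5633950 m, Y 2713350 m, Z 1261730 m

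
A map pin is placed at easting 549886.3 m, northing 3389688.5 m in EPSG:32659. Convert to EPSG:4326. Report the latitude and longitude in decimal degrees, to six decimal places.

Zone 59N: λ₀ = 171°, k₀ = 0.9996, false easting 500000 m.
Meridian distance M = (N − FN)/k₀ = 3391044.9 m.
Inverse transverse Mercator on WGS84 gives φ = 30.63879980°, λ = 171.52059996°.

lat 30.638800°, lon 171.520600°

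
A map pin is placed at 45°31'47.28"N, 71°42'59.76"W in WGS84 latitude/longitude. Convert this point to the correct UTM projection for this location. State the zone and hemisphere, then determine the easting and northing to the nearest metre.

Longitude -71.7166° lies in the 6° band [-72°, -66°), giving zone 19; latitude is north of the equator, so 19N.
Zone 19 central meridian λ₀ = 6×19 − 183 = -69°; Δλ = -2.7166°.
Transverse Mercator on WGS84 with k₀ = 0.9996 gives E = 287874.091 m, N = 5045397.193 m.

Zone 19N: E 287874 m, N 5045397 m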